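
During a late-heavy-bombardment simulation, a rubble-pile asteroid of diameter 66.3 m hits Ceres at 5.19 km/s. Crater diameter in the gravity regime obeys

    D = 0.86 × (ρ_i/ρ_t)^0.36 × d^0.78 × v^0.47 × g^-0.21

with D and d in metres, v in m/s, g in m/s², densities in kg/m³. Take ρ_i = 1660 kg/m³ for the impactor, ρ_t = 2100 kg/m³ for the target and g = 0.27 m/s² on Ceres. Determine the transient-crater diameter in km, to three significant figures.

D ≈ 1.53 km

In SI units: v = 5190 m/s.
(ρ_i/ρ_t)^0.36 = (1660/2100)^0.36 = 0.9188
d^0.78 = 66.3^0.78 = 26.35
v^0.47 = 5190^0.47 = 55.74
g^-0.21 = 0.27^-0.21 = 1.316
D = 0.86 × 0.9188 × 26.35 × 55.74 × 1.316 = 1527 m
   = 1.527 km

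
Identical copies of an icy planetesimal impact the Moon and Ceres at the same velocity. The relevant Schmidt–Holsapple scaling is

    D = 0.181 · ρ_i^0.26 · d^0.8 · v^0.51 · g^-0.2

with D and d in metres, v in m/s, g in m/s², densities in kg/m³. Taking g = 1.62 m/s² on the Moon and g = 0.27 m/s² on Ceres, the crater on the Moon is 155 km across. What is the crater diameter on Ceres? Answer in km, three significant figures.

D ≈ 222 km

All impactor-dependent factors cancel in the ratio, leaving D_Ceres/D_Moon = (g_Ceres/g_Moon)^-0.2.
(0.27/1.62)^-0.2 = 0.1667^-0.2 = 1.431
D_Ceres = 1.431 × 155 km = 222 km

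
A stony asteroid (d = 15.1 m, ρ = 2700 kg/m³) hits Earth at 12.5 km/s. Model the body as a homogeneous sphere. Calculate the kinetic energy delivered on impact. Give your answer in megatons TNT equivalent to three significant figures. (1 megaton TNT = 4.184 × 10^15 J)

v = 12500 m/s.
Mass m = (π/6) ρ d³ = (π/6) × 2700 × (15.1)³ = 4.867 × 10^6 kg
E = ½ m v² = 0.5 × 4.867 × 10^6 × (12500)² = 3.802 × 10^14 J
   = 3.802 × 10^14 / 4.184×10^15 = 0.09087 Mt

E ≈ 0.0909 Mt TNT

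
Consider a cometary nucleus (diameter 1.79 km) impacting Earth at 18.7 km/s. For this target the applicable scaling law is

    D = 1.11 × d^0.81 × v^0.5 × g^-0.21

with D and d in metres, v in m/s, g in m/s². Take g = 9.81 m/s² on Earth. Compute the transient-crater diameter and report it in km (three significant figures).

In SI units: d = 1790 m, v = 18700 m/s.
d^0.81 = 1790^0.81 = 431.3
v^0.5 = 18700^0.5 = 136.7
g^-0.21 = 9.81^-0.21 = 0.6191
D = 1.11 × 431.3 × 136.7 × 0.6191 = 40516 m
   = 40.52 km

D ≈ 40.5 km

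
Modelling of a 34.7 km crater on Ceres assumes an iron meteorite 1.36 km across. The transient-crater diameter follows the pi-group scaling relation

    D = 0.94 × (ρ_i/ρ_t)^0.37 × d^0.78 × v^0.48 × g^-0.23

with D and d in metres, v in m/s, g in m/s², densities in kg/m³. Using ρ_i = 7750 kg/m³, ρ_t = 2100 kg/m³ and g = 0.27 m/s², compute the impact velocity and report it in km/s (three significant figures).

Rearranging for v: v = [D / (0.94 · (7750/2100)^0.37 · 1360^0.78 · 0.27^-0.23)]^(1/0.48).
D = 34700 m.
(7750/2100)^0.37 = 1.621
1360^0.78 = 278.1
0.27^-0.23 = 1.351
Denominator = 0.94 × 1.621 × 278.1 × 1.351 = 572.5
D / 572.5 = 34700 / 572.5 = 60.61
v = 60.61^(1/0.48) = 60.61^2.0833 = 5171 m/s

v ≈ 5.17 km/s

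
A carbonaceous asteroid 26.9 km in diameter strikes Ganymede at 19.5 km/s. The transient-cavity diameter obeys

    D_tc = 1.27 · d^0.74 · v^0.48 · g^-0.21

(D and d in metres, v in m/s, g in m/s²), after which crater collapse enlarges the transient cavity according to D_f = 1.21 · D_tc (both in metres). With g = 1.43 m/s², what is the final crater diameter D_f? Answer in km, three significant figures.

In SI: d = 26900 m, v = 19500 m/s.
d^0.74 = 26900^0.74 = 1897
v^0.48 = 19500^0.48 = 114.6
g^-0.21 = 1.43^-0.21 = 0.9276
D_tc = 1.27 × 1897 × 114.6 × 0.9276 = 2.561 × 10^5 m
D_f = 1.21 × 2.561 × 10^5 = 3.099 × 10^5 m
     = 309.9 km

D_f ≈ 310 km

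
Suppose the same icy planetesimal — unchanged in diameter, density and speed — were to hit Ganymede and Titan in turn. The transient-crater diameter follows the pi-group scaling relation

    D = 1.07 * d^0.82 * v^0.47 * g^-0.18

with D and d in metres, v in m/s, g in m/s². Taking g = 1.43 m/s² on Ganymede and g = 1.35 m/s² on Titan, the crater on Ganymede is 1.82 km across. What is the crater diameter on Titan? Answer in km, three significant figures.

D ≈ 1.84 km

All impactor-dependent factors cancel in the ratio, leaving D_Titan/D_Ganymede = (g_Titan/g_Ganymede)^-0.18.
(1.35/1.43)^-0.18 = 0.9441^-0.18 = 1.010
D_Titan = 1.010 × 1.82 km = 1.84 km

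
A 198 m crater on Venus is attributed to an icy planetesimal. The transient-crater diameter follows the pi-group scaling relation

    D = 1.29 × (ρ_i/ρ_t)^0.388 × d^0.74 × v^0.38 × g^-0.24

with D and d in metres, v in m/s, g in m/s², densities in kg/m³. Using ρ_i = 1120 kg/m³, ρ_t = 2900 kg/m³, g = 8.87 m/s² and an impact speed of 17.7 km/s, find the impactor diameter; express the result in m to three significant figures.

Rearranging for d: d = [D / (1.29 · (1120/2900)^0.388 · 17700^0.38 · 8.87^-0.24)]^(1/0.74).
(1120/2900)^0.388 = 0.6913
17700^0.38 = 41.14
8.87^-0.24 = 0.5922
Denominator = 1.29 × 0.6913 × 41.14 × 0.5922 = 21.73
D / 21.73 = 198 / 21.73 = 9.112
d = 9.112^(1/0.74) = 9.112^1.3514 = 19.81 m

d ≈ 19.8 m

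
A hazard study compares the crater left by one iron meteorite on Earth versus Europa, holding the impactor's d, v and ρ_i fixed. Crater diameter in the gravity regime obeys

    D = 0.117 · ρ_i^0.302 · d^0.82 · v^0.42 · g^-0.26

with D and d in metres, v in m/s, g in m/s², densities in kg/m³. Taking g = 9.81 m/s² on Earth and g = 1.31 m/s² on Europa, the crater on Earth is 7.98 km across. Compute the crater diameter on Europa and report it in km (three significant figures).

D ≈ 13.5 km

All impactor-dependent factors cancel in the ratio, leaving D_Europa/D_Earth = (g_Europa/g_Earth)^-0.26.
(1.31/9.81)^-0.26 = 0.1335^-0.26 = 1.688
D_Europa = 1.688 × 7.98 km = 13.5 km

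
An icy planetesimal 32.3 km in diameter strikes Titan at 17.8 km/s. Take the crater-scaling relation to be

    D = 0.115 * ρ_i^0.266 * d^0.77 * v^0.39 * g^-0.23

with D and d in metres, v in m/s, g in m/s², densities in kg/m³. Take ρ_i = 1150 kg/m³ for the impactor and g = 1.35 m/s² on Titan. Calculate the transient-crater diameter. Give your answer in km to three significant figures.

D ≈ 94.3 km

In SI units: d = 32300 m, v = 17800 m/s.
ρ_i^0.266 = 1150^0.266 = 6.518
d^0.77 = 32300^0.77 = 2965
v^0.39 = 17800^0.39 = 45.46
g^-0.23 = 1.35^-0.23 = 0.9333
D = 0.115 × 6.518 × 2965 × 45.46 × 0.9333 = 94295 m
   = 94.29 km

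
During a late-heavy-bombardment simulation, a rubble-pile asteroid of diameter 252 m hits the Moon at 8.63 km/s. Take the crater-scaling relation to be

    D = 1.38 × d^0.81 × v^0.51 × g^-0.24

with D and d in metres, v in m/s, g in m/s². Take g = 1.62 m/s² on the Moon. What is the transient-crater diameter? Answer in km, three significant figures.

D ≈ 11.0 km

In SI units: v = 8630 m/s.
d^0.81 = 252^0.81 = 88.13
v^0.51 = 8630^0.51 = 101.7
g^-0.24 = 1.62^-0.24 = 0.8907
D = 1.38 × 88.13 × 101.7 × 0.8907 = 11017 m
   = 11.02 km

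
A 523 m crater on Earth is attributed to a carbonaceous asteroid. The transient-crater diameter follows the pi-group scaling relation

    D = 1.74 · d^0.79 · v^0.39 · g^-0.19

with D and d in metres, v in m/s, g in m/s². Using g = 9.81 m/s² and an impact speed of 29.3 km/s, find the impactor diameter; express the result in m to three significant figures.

d ≈ 14.8 m

Rearranging for d: d = [D / (1.74 · 29300^0.39 · 9.81^-0.19)]^(1/0.79).
29300^0.39 = 55.22
9.81^-0.19 = 0.6480
Denominator = 1.74 × 55.22 × 0.6480 = 62.26
D / 62.26 = 523 / 62.26 = 8.400
d = 8.400^(1/0.79) = 8.400^1.2658 = 14.79 m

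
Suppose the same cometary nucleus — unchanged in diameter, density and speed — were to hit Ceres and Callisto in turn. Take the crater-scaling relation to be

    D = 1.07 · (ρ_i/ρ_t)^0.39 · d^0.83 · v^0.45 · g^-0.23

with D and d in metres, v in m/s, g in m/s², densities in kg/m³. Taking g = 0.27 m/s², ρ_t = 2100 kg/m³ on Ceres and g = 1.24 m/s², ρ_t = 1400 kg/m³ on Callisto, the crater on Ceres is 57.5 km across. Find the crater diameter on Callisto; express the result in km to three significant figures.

D ≈ 47.4 km

The impactor-only factors (d, v, ρ_i) cancel in the ratio, leaving D_Callisto/D_Ceres = (g_Callisto/g_Ceres)^-0.23 · (ρ_t,Ceres/ρ_t,Callisto)^0.39.
(1.24/0.27)^-0.23 = 4.593^-0.23 = 0.7042
(2100/1400)^0.39 = 1.500^0.39 = 1.171
Ratio = 0.7042 × 1.171 = 0.8246
D_Callisto = 0.8246 × 57.5 km = 47.4 km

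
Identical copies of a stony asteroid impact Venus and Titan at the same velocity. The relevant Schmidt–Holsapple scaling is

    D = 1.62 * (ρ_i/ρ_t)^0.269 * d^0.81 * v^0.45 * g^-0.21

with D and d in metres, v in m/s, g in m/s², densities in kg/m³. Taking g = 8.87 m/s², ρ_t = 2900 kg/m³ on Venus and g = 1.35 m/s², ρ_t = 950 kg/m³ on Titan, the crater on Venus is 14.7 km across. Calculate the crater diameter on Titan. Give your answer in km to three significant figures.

The impactor-only factors (d, v, ρ_i) cancel in the ratio, leaving D_Titan/D_Venus = (g_Titan/g_Venus)^-0.21 · (ρ_t,Venus/ρ_t,Titan)^0.269.
(1.35/8.87)^-0.21 = 0.1522^-0.21 = 1.485
(2900/950)^0.269 = 3.053^0.269 = 1.350
Ratio = 1.485 × 1.350 = 2.005
D_Titan = 2.005 × 14.7 km = 29.5 km

D ≈ 29.5 km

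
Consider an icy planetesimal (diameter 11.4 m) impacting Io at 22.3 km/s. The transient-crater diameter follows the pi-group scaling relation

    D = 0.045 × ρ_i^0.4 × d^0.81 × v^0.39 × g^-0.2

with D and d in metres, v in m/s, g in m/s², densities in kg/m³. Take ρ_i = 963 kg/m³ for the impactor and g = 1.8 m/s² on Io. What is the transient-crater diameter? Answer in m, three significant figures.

In SI units: v = 22300 m/s.
ρ_i^0.4 = 963^0.4 = 15.61
d^0.81 = 11.4^0.81 = 7.179
v^0.39 = 22300^0.39 = 49.64
g^-0.2 = 1.8^-0.2 = 0.8891
D = 0.045 × 15.61 × 7.179 × 49.64 × 0.8891 = 222.6 m

D ≈ 223 m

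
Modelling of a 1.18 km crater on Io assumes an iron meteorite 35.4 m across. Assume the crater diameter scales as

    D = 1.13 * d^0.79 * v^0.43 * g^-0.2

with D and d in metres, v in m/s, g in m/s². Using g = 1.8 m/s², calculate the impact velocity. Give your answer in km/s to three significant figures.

Rearranging for v: v = [D / (1.13 · 35.4^0.79 · 1.8^-0.2)]^(1/0.43).
D = 1180 m.
35.4^0.79 = 16.74
1.8^-0.2 = 0.8891
Denominator = 1.13 × 16.74 × 0.8891 = 16.82
D / 16.82 = 1180 / 16.82 = 70.15
v = 70.15^(1/0.43) = 70.15^2.3256 = 19639 m/s

v ≈ 19.6 km/s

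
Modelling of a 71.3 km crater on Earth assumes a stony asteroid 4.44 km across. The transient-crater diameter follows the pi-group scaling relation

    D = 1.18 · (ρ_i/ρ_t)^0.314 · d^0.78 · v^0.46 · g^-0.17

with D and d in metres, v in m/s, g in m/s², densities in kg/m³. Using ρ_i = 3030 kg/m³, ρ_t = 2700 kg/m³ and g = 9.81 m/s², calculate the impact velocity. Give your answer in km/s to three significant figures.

Rearranging for v: v = [D / (1.18 · (3030/2700)^0.314 · 4440^0.78 · 9.81^-0.17)]^(1/0.46).
D = 71300 m.
(3030/2700)^0.314 = 1.037
4440^0.78 = 699.8
9.81^-0.17 = 0.6783
Denominator = 1.18 × 1.037 × 699.8 × 0.6783 = 580.8
D / 580.8 = 71300 / 580.8 = 122.8
v = 122.8^(1/0.46) = 122.8^2.1739 = 34810 m/s

v ≈ 34.8 km/s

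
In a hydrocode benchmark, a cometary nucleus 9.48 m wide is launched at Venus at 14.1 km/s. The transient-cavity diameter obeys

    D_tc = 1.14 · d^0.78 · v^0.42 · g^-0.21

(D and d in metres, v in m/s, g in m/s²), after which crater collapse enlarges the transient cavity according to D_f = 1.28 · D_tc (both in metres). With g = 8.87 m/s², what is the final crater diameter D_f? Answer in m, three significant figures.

D_f ≈ 295 m

v = 14100 m/s.
d^0.78 = 9.48^0.78 = 5.780
v^0.42 = 14100^0.42 = 55.29
g^-0.21 = 8.87^-0.21 = 0.6323
D_tc = 1.14 × 5.780 × 55.29 × 0.6323 = 230.4 m
D_f = 1.28 × 230.4 = 294.9 m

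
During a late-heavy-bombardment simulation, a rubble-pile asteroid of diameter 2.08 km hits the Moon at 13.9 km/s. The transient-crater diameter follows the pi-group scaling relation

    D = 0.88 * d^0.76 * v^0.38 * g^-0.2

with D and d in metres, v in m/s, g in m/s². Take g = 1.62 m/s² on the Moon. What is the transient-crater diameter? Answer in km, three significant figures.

D ≈ 9.97 km

In SI units: d = 2080 m, v = 13900 m/s.
d^0.76 = 2080^0.76 = 332.5
v^0.38 = 13900^0.38 = 37.53
g^-0.2 = 1.62^-0.2 = 0.9080
D = 0.88 × 332.5 × 37.53 × 0.9080 = 9971 m
   = 9.971 km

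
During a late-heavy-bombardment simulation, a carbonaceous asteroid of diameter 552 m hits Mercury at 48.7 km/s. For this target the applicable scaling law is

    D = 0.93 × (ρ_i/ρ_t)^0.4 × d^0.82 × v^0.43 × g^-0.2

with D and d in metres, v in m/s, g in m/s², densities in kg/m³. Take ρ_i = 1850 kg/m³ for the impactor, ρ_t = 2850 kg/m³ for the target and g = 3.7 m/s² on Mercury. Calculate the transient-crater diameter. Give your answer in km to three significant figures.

In SI units: v = 48700 m/s.
(ρ_i/ρ_t)^0.4 = (1850/2850)^0.4 = 0.8413
d^0.82 = 552^0.82 = 177.2
v^0.43 = 48700^0.43 = 103.7
g^-0.2 = 3.7^-0.2 = 0.7698
D = 0.93 × 0.8413 × 177.2 × 103.7 × 0.7698 = 11068 m
   = 11.07 km

D ≈ 11.1 km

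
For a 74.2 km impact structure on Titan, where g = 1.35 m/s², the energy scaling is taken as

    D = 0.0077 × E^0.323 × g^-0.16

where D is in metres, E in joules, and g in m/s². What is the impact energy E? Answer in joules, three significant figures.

Rearranging: E = [D / (0.0077 · g^-0.16)]^(1/0.323).
D = 74200 m.
g^-0.16 = 1.35^-0.16 = 0.9531
D / (0.0077 × 0.9531) = 74200 / (7.339 × 10^-3) = 1.011 × 10^7
E = (1.011 × 10^7)^3.096 = 4.861 × 10^21 J

E ≈ 4.86 × 10^21 J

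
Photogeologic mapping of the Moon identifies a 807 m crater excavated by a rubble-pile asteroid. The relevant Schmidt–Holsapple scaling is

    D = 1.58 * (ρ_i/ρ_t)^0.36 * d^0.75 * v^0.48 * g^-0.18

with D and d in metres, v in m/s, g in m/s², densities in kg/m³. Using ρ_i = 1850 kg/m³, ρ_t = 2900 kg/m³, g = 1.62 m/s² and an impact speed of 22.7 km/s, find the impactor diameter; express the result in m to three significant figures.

d ≈ 9.27 m

Rearranging for d: d = [D / (1.58 · (1850/2900)^0.36 · 22700^0.48 · 1.62^-0.18)]^(1/0.75).
(1850/2900)^0.36 = 0.8506
22700^0.48 = 123.3
1.62^-0.18 = 0.9168
Denominator = 1.58 × 0.8506 × 123.3 × 0.9168 = 151.9
D / 151.9 = 807 / 151.9 = 5.313
d = 5.313^(1/0.75) = 5.313^1.3333 = 9.270 m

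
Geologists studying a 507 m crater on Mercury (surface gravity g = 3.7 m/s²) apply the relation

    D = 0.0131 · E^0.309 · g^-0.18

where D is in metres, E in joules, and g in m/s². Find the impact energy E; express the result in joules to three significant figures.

Rearranging: E = [D / (0.0131 · g^-0.18)]^(1/0.309).
g^-0.18 = 3.7^-0.18 = 0.7902
D / (0.0131 × 0.7902) = 507 / (0.01035) = 4.899 × 10^4
E = (4.899 × 10^4)^3.2362 = 1.507 × 10^15 J

E ≈ 1.51 × 10^15 J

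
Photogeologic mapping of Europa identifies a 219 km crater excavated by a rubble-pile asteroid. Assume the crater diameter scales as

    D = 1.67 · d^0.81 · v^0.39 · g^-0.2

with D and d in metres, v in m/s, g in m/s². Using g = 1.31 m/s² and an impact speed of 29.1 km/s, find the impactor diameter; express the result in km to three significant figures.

Rearranging for d: d = [D / (1.67 · 29100^0.39 · 1.31^-0.2)]^(1/0.81).
D = 219000 m.
29100^0.39 = 55.07
1.31^-0.2 = 0.9474
Denominator = 1.67 × 55.07 × 0.9474 = 87.13
D / 87.13 = 219000 / 87.13 = 2513
d = 2513^(1/0.81) = 2513^1.2346 = 15772 m

d ≈ 15.8 km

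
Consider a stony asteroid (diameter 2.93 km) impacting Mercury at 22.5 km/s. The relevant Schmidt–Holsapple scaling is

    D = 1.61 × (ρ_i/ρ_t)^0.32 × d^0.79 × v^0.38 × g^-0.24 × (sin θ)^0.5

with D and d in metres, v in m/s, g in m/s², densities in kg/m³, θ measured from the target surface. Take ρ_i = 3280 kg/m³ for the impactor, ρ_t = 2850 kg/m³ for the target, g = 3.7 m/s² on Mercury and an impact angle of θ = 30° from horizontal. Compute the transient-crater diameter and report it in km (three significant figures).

In SI units: d = 2930 m, v = 22500 m/s.
(ρ_i/ρ_t)^0.32 = (3280/2850)^0.32 = 1.046
d^0.79 = 2930^0.79 = 548.1
v^0.38 = 22500^0.38 = 45.06
g^-0.24 = 3.7^-0.24 = 0.7305
(sin 30°)^0.5 = 0.5000^0.5 = 0.7071
D = 1.61 × 1.046 × 548.1 × 45.06 × 0.7305 × 0.7071 = 21484 m
   = 21.48 km

D ≈ 21.5 km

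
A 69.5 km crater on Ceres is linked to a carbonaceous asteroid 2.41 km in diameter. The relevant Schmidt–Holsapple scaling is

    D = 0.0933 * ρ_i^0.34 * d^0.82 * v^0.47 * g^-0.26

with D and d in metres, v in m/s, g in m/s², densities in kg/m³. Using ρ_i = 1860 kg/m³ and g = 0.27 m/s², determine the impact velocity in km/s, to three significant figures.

v ≈ 8.20 km/s

Rearranging for v: v = [D / (0.0933 · 1860^0.34 · 2410^0.82 · 0.27^-0.26)]^(1/0.47).
D = 69500 m.
1860^0.34 = 12.93
2410^0.82 = 593.3
0.27^-0.26 = 1.406
Denominator = 0.0933 × 12.93 × 593.3 × 1.406 = 1006
D / 1006 = 69500 / 1006 = 69.09
v = 69.09^(1/0.47) = 69.09^2.1277 = 8198 m/s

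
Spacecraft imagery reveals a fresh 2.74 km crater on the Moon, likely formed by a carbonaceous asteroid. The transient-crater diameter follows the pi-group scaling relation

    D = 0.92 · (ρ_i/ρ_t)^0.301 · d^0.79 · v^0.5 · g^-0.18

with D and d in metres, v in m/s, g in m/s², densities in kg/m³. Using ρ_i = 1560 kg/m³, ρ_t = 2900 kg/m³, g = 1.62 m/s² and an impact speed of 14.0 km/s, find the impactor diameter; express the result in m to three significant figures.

Rearranging for d: d = [D / (0.92 · (1560/2900)^0.301 · 14000^0.5 · 1.62^-0.18)]^(1/0.79).
D = 2740 m.
(1560/2900)^0.301 = 0.8298
14000^0.5 = 118.3
1.62^-0.18 = 0.9168
Denominator = 0.92 × 0.8298 × 118.3 × 0.9168 = 82.80
D / 82.80 = 2740 / 82.80 = 33.09
d = 33.09^(1/0.79) = 33.09^1.2658 = 83.87 m

d ≈ 83.9 m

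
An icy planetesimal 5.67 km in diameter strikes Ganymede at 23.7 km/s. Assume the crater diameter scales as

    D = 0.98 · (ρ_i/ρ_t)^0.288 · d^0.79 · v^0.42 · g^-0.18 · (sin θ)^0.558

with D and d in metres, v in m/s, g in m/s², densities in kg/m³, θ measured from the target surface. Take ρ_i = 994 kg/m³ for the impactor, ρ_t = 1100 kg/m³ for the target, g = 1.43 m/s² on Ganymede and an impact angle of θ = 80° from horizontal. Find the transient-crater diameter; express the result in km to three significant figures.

D ≈ 56.2 km

In SI units: d = 5670 m, v = 23700 m/s.
(ρ_i/ρ_t)^0.288 = (994/1100)^0.288 = 0.9712
d^0.79 = 5670^0.79 = 923.3
v^0.42 = 23700^0.42 = 68.77
g^-0.18 = 1.43^-0.18 = 0.9376
(sin 80°)^0.558 = 0.9848^0.558 = 0.9915
D = 0.98 × 0.9712 × 923.3 × 68.77 × 0.9376 × 0.9915 = 56181 m
   = 56.18 km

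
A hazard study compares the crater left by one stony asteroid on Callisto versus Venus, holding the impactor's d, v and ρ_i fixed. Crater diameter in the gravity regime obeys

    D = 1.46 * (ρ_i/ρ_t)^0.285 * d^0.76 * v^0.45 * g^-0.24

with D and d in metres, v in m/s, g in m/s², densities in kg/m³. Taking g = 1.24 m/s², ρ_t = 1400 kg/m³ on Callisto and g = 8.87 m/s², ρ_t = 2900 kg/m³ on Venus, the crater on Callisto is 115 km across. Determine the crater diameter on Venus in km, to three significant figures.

D ≈ 58.3 km

The impactor-only factors (d, v, ρ_i) cancel in the ratio, leaving D_Venus/D_Callisto = (g_Venus/g_Callisto)^-0.24 · (ρ_t,Callisto/ρ_t,Venus)^0.285.
(8.87/1.24)^-0.24 = 7.153^-0.24 = 0.6236
(1400/2900)^0.285 = 0.4828^0.285 = 0.8126
Ratio = 0.6236 × 0.8126 = 0.5067
D_Venus = 0.5067 × 115 km = 58.3 km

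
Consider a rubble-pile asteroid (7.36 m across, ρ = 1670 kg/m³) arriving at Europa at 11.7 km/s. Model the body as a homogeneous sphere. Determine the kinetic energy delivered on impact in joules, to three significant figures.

E ≈ 2.39 × 10^13 J

v = 11700 m/s.
Mass m = (π/6) ρ d³ = (π/6) × 1670 × (7.36)³ = 3.486 × 10^5 kg
E = ½ m v² = 0.5 × 3.486 × 10^5 × (11700)² = 2.386 × 10^13 J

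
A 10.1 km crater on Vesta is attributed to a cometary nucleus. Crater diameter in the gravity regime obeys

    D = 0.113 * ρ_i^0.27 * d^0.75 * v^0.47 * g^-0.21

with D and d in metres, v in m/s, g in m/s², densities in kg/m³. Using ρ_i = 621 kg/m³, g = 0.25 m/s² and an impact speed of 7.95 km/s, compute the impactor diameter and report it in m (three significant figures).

Rearranging for d: d = [D / (0.113 · 621^0.27 · 7950^0.47 · 0.25^-0.21)]^(1/0.75).
D = 10100 m.
621^0.27 = 5.677
7950^0.47 = 68.10
0.25^-0.21 = 1.338
Denominator = 0.113 × 5.677 × 68.10 × 1.338 = 58.45
D / 58.45 = 10100 / 58.45 = 172.8
d = 172.8^(1/0.75) = 172.8^1.3333 = 962.3 m

d ≈ 962 m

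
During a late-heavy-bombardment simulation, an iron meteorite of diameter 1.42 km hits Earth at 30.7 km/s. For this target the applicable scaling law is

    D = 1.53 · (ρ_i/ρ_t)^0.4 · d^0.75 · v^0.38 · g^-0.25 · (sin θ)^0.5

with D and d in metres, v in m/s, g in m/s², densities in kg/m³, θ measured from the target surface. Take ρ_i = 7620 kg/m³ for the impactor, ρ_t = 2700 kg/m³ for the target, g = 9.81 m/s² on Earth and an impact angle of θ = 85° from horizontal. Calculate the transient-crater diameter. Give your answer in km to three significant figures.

D ≈ 15.3 km

In SI units: d = 1420 m, v = 30700 m/s.
(ρ_i/ρ_t)^0.4 = (7620/2700)^0.4 = 1.514
d^0.75 = 1420^0.75 = 231.3
v^0.38 = 30700^0.38 = 50.71
g^-0.25 = 9.81^-0.25 = 0.5650
(sin 85°)^0.5 = 0.9962^0.5 = 0.9981
D = 1.53 × 1.514 × 231.3 × 50.71 × 0.5650 × 0.9981 = 15322 m
   = 15.32 km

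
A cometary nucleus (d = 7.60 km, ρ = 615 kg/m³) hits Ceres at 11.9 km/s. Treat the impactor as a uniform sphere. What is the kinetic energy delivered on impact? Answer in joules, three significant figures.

E ≈ 1.00 × 10^22 J

d = 7600 m; v = 11900 m/s.
Mass m = (π/6) ρ d³ = (π/6) × 615 × (7600)³ = 1.414 × 10^14 kg
E = ½ m v² = 0.5 × 1.414 × 10^14 × (11900)² = 1.001 × 10^22 J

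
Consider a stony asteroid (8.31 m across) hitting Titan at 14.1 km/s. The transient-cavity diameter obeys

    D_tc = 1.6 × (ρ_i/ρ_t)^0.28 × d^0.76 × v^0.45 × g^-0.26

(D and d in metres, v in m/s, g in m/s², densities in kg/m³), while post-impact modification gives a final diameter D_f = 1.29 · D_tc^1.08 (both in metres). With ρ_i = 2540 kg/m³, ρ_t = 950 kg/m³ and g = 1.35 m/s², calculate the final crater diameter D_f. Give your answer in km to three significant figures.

D_f ≈ 1.57 km

v = 14100 m/s.
(ρ_i/ρ_t)^0.28 = (2540/950)^0.28 = 1.317
d^0.76 = 8.31^0.76 = 4.999
v^0.45 = 14100^0.45 = 73.65
g^-0.26 = 1.35^-0.26 = 0.9249
D_tc = 1.6 × 1.317 × 4.999 × 73.65 × 0.9249 = 717.6 m
D_f = 1.29 × (717.6)^1.08 = 1567 m
     = 1.567 km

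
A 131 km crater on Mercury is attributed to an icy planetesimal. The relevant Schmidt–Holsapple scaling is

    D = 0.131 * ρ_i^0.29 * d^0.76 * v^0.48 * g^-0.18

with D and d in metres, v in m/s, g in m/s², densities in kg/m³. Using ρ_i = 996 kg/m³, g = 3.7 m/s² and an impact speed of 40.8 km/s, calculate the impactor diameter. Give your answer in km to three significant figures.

d ≈ 9.40 km

Rearranging for d: d = [D / (0.131 · 996^0.29 · 40800^0.48 · 3.7^-0.18)]^(1/0.76).
D = 131000 m.
996^0.29 = 7.404
40800^0.48 = 163.3
3.7^-0.18 = 0.7902
Denominator = 0.131 × 7.404 × 163.3 × 0.7902 = 125.2
D / 125.2 = 131000 / 125.2 = 1046
d = 1046^(1/0.76) = 1046^1.3158 = 9399 m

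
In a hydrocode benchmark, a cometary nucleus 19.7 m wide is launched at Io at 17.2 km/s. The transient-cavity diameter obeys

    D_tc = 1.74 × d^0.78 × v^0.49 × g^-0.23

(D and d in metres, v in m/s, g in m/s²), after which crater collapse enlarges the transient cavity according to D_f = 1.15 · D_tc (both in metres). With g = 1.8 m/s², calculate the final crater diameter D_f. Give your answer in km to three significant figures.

D_f ≈ 2.13 km

v = 17200 m/s.
d^0.78 = 19.7^0.78 = 10.23
v^0.49 = 17200^0.49 = 119.0
g^-0.23 = 1.8^-0.23 = 0.8735
D_tc = 1.74 × 10.23 × 119.0 × 0.8735 = 1850 m
D_f = 1.15 × 1850 = 2128 m
     = 2.127 km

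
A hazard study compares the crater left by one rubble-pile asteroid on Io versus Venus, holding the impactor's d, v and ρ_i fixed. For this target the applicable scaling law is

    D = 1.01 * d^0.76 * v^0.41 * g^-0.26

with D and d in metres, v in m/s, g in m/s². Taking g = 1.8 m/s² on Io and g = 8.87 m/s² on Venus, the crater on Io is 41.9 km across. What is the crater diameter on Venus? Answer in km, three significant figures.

All impactor-dependent factors cancel in the ratio, leaving D_Venus/D_Io = (g_Venus/g_Io)^-0.26.
(8.87/1.8)^-0.26 = 4.928^-0.26 = 0.6605
D_Venus = 0.6605 × 41.9 km = 27.7 km

D ≈ 27.7 km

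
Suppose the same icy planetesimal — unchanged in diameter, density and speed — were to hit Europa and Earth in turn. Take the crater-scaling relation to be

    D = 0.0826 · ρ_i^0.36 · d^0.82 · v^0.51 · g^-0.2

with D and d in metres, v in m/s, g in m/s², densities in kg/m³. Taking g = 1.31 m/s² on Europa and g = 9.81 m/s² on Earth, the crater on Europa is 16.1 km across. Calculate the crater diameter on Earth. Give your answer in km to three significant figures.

D ≈ 10.8 km

All impactor-dependent factors cancel in the ratio, leaving D_Earth/D_Europa = (g_Earth/g_Europa)^-0.2.
(9.81/1.31)^-0.2 = 7.489^-0.2 = 0.6685
D_Earth = 0.6685 × 16.1 km = 10.8 km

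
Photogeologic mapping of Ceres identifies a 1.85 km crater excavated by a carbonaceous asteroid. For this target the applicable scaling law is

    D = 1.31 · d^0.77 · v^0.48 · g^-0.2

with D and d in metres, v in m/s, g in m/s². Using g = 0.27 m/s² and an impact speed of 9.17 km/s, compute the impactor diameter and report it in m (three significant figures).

d ≈ 29.7 m

Rearranging for d: d = [D / (1.31 · 9170^0.48 · 0.27^-0.2)]^(1/0.77).
D = 1850 m.
9170^0.48 = 79.79
0.27^-0.2 = 1.299
Denominator = 1.31 × 79.79 × 1.299 = 135.8
D / 135.8 = 1850 / 135.8 = 13.62
d = 13.62^(1/0.77) = 13.62^1.2987 = 29.71 m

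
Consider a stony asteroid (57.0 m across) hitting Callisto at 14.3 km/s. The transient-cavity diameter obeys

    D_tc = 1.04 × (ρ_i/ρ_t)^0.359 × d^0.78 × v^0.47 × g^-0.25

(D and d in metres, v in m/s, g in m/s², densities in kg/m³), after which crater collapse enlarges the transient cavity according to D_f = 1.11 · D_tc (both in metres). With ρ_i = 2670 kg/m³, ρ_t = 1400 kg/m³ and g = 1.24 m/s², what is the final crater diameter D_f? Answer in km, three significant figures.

D_f ≈ 2.90 km

v = 14300 m/s.
(ρ_i/ρ_t)^0.359 = (2670/1400)^0.359 = 1.261
d^0.78 = 57^0.78 = 23.42
v^0.47 = 14300^0.47 = 89.74
g^-0.25 = 1.24^-0.25 = 0.9476
D_tc = 1.04 × 1.261 × 23.42 × 89.74 × 0.9476 = 2612 m
D_f = 1.11 × 2612 = 2899 m
     = 2.899 km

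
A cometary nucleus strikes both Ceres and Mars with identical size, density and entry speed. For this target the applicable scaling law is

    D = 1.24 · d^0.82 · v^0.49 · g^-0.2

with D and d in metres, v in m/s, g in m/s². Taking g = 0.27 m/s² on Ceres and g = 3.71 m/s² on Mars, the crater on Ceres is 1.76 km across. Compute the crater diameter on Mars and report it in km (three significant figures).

All impactor-dependent factors cancel in the ratio, leaving D_Mars/D_Ceres = (g_Mars/g_Ceres)^-0.2.
(3.71/0.27)^-0.2 = 13.74^-0.2 = 0.5921
D_Mars = 0.5921 × 1.76 km = 1.04 km

D ≈ 1.04 km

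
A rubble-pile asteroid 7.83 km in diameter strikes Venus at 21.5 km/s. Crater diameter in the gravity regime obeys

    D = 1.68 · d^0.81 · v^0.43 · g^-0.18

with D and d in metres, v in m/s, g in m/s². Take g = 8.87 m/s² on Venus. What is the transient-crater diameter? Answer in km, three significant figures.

In SI units: d = 7830 m, v = 21500 m/s.
d^0.81 = 7830^0.81 = 1425
v^0.43 = 21500^0.43 = 72.94
g^-0.18 = 8.87^-0.18 = 0.6751
D = 1.68 × 1425 × 72.94 × 0.6751 = 1.179 × 10^5 m
   = 117.9 km

D ≈ 118 km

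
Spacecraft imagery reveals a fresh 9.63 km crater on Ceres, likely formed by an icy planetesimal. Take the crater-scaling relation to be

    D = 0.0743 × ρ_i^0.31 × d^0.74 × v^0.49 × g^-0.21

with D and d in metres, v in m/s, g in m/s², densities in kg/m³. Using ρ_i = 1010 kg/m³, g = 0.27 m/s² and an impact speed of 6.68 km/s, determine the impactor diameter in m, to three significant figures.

Rearranging for d: d = [D / (0.0743 · 1010^0.31 · 6680^0.49 · 0.27^-0.21)]^(1/0.74).
D = 9630 m.
1010^0.31 = 8.538
6680^0.49 = 74.84
0.27^-0.21 = 1.316
Denominator = 0.0743 × 8.538 × 74.84 × 1.316 = 62.48
D / 62.48 = 9630 / 62.48 = 154.1
d = 154.1^(1/0.74) = 154.1^1.3514 = 904.9 m

d ≈ 905 m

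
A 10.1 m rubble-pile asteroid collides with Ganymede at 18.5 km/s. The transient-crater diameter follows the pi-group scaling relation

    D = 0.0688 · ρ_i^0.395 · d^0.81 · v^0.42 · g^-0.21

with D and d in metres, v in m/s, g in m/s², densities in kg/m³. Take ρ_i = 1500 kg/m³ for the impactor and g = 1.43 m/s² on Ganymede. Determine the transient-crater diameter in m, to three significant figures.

In SI units: v = 18500 m/s.
ρ_i^0.395 = 1500^0.395 = 17.97
d^0.81 = 10.1^0.81 = 6.509
v^0.42 = 18500^0.42 = 61.97
g^-0.21 = 1.43^-0.21 = 0.9276
D = 0.0688 × 17.97 × 6.509 × 61.97 × 0.9276 = 462.6 m

D ≈ 463 m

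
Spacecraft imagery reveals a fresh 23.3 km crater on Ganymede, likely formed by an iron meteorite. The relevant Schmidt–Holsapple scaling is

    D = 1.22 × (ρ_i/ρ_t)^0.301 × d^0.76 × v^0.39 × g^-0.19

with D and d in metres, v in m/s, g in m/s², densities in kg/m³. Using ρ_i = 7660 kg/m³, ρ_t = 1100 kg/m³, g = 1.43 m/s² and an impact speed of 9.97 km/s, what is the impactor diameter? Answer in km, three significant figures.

d ≈ 1.93 km

Rearranging for d: d = [D / (1.22 · (7660/1100)^0.301 · 9970^0.39 · 1.43^-0.19)]^(1/0.76).
D = 23300 m.
(7660/1100)^0.301 = 1.793
9970^0.39 = 36.27
1.43^-0.19 = 0.9343
Denominator = 1.22 × 1.793 × 36.27 × 0.9343 = 74.13
D / 74.13 = 23300 / 74.13 = 314.3
d = 314.3^(1/0.76) = 314.3^1.3158 = 1932 m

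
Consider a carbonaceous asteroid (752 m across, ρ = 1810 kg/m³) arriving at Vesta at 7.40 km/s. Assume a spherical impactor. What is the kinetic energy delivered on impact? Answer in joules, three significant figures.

E ≈ 1.10 × 10^19 J

v = 7400 m/s.
Mass m = (π/6) ρ d³ = (π/6) × 1810 × (752)³ = 4.030 × 10^11 kg
E = ½ m v² = 0.5 × 4.030 × 10^11 × (7400)² = 1.103 × 10^19 J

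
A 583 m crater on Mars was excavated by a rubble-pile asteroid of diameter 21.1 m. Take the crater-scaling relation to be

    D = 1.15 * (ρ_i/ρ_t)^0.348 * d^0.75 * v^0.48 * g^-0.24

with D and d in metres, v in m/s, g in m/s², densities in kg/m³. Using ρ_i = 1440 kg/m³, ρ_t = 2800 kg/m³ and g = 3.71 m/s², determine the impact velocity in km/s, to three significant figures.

Rearranging for v: v = [D / (1.15 · (1440/2800)^0.348 · 21.1^0.75 · 3.71^-0.24)]^(1/0.48).
(1440/2800)^0.348 = 0.7934
21.1^0.75 = 9.845
3.71^-0.24 = 0.7300
Denominator = 1.15 × 0.7934 × 9.845 × 0.7300 = 6.557
D / 6.557 = 583 / 6.557 = 88.91
v = 88.91^(1/0.48) = 88.91^2.0833 = 11488 m/s

v ≈ 11.5 km/s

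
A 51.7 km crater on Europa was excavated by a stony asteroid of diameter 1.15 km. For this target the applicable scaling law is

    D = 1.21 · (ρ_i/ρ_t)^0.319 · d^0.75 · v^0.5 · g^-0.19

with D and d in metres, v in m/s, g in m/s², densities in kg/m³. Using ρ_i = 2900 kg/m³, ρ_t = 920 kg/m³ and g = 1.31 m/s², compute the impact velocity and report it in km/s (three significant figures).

v ≈ 24.9 km/s

Rearranging for v: v = [D / (1.21 · (2900/920)^0.319 · 1150^0.75 · 1.31^-0.19)]^(1/0.5).
D = 51700 m.
(2900/920)^0.319 = 1.442
1150^0.75 = 197.5
1.31^-0.19 = 0.9500
Denominator = 1.21 × 1.442 × 197.5 × 0.9500 = 327.4
D / 327.4 = 51700 / 327.4 = 157.9
v = 157.9^(1/0.5) = 157.9^2 = 24932 m/s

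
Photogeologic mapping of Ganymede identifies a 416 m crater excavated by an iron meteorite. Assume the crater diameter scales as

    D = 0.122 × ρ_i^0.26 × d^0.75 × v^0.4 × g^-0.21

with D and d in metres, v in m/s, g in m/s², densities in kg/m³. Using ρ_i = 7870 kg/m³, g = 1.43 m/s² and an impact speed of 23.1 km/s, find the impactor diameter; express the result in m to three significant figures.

d ≈ 11.9 m

Rearranging for d: d = [D / (0.122 · 7870^0.26 · 23100^0.4 · 1.43^-0.21)]^(1/0.75).
7870^0.26 = 10.30
23100^0.4 = 55.65
1.43^-0.21 = 0.9276
Denominator = 0.122 × 10.30 × 55.65 × 0.9276 = 64.87
D / 64.87 = 416 / 64.87 = 6.413
d = 6.413^(1/0.75) = 6.413^1.3333 = 11.91 m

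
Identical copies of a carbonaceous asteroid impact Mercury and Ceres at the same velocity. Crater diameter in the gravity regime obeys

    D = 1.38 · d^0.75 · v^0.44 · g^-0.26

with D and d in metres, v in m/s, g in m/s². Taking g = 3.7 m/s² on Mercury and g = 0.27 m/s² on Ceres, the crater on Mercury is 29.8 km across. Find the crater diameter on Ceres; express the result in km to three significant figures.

D ≈ 58.9 km

All impactor-dependent factors cancel in the ratio, leaving D_Ceres/D_Mercury = (g_Ceres/g_Mercury)^-0.26.
(0.27/3.7)^-0.26 = 0.07297^-0.26 = 1.975
D_Ceres = 1.975 × 29.8 km = 58.9 km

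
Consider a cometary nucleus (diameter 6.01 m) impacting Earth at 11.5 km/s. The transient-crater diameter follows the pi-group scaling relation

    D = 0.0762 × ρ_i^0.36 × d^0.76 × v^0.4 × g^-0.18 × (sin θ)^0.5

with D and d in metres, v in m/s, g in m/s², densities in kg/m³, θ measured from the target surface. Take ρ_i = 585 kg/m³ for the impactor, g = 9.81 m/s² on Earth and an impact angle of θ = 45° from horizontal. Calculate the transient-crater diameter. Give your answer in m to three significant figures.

In SI units: v = 11500 m/s.
ρ_i^0.36 = 585^0.36 = 9.912
d^0.76 = 6.01^0.76 = 3.908
v^0.4 = 11500^0.4 = 42.10
g^-0.18 = 9.81^-0.18 = 0.6630
(sin 45°)^0.5 = 0.7071^0.5 = 0.8409
D = 0.0762 × 9.912 × 3.908 × 42.10 × 0.6630 × 0.8409 = 69.28 m

D ≈ 69.3 m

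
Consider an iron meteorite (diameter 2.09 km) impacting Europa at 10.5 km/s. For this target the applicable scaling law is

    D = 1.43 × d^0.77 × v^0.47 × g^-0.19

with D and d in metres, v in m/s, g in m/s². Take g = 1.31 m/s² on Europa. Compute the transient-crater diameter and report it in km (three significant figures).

In SI units: d = 2090 m, v = 10500 m/s.
d^0.77 = 2090^0.77 = 360.2
v^0.47 = 10500^0.47 = 77.62
g^-0.19 = 1.31^-0.19 = 0.9500
D = 1.43 × 360.2 × 77.62 × 0.9500 = 37982 m
   = 37.98 km

D ≈ 38.0 km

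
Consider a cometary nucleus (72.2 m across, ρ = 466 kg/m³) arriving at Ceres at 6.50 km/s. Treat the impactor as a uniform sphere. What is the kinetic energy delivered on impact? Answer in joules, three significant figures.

v = 6500 m/s.
Mass m = (π/6) ρ d³ = (π/6) × 466 × (72.2)³ = 9.183 × 10^7 kg
E = ½ m v² = 0.5 × 9.183 × 10^7 × (6500)² = 1.940 × 10^15 J

E ≈ 1.94 × 10^15 J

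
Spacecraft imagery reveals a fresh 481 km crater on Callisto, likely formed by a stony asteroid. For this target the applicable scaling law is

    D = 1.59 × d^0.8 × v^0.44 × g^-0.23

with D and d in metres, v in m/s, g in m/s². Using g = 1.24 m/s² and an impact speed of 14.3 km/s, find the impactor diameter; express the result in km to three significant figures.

Rearranging for d: d = [D / (1.59 · 14300^0.44 · 1.24^-0.23)]^(1/0.8).
D = 481000 m.
14300^0.44 = 67.35
1.24^-0.23 = 0.9517
Denominator = 1.59 × 67.35 × 0.9517 = 101.9
D / 101.9 = 481000 / 101.9 = 4720
d = 4720^(1/0.8) = 4720^1.25 = 39123 m

d ≈ 39.1 km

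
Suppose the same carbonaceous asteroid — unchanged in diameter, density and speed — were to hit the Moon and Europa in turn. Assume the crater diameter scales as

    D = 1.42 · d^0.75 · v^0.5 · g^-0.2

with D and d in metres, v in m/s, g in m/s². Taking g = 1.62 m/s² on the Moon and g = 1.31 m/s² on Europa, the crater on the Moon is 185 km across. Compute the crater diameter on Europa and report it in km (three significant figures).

D ≈ 193 km

All impactor-dependent factors cancel in the ratio, leaving D_Europa/D_Moon = (g_Europa/g_Moon)^-0.2.
(1.31/1.62)^-0.2 = 0.8086^-0.2 = 1.043
D_Europa = 1.043 × 185 km = 193 km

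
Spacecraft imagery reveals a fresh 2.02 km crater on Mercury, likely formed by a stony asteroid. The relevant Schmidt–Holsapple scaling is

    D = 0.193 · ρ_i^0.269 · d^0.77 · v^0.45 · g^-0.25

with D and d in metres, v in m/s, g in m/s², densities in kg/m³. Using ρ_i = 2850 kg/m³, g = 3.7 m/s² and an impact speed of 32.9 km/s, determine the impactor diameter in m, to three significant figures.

Rearranging for d: d = [D / (0.193 · 2850^0.269 · 32900^0.45 · 3.7^-0.25)]^(1/0.77).
D = 2020 m.
2850^0.269 = 8.499
32900^0.45 = 107.8
3.7^-0.25 = 0.7210
Denominator = 0.193 × 8.499 × 107.8 × 0.7210 = 127.5
D / 127.5 = 2020 / 127.5 = 15.84
d = 15.84^(1/0.77) = 15.84^1.2987 = 36.15 m

d ≈ 36.2 m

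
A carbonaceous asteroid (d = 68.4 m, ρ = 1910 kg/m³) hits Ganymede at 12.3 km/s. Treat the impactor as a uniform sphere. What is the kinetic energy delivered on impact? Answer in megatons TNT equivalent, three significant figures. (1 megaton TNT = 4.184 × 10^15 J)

v = 12300 m/s.
Mass m = (π/6) ρ d³ = (π/6) × 1910 × (68.4)³ = 3.200 × 10^8 kg
E = ½ m v² = 0.5 × 3.200 × 10^8 × (12300)² = 2.421 × 10^16 J
   = 2.421 × 10^16 / 4.184×10^15 = 5.786 Mt

E ≈ 5.79 Mt TNT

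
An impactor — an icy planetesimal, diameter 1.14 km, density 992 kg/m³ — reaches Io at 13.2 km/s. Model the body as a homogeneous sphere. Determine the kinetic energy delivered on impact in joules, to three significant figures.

E ≈ 6.70 × 10^19 J

d = 1140 m; v = 13200 m/s.
Mass m = (π/6) ρ d³ = (π/6) × 992 × (1140)³ = 7.695 × 10^11 kg
E = ½ m v² = 0.5 × 7.695 × 10^11 × (13200)² = 6.704 × 10^19 J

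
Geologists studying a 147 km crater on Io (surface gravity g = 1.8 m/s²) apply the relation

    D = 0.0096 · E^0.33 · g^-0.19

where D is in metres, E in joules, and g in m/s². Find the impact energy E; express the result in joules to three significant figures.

E ≈ 8.31 × 10^21 J

Rearranging: E = [D / (0.0096 · g^-0.19)]^(1/0.33).
D = 147000 m.
g^-0.19 = 1.8^-0.19 = 0.8943
D / (0.0096 × 0.8943) = 147000 / (8.585 × 10^-3) = 1.712 × 10^7
E = (1.712 × 10^7)^3.0303 = 8.312 × 10^21 J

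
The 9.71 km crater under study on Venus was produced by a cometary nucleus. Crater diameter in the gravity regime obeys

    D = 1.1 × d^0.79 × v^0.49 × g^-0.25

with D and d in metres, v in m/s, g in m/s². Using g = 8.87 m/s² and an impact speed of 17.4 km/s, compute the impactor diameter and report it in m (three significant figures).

d ≈ 462 m

Rearranging for d: d = [D / (1.1 · 17400^0.49 · 8.87^-0.25)]^(1/0.79).
D = 9710 m.
17400^0.49 = 119.6
8.87^-0.25 = 0.5795
Denominator = 1.1 × 119.6 × 0.5795 = 76.24
D / 76.24 = 9710 / 76.24 = 127.4
d = 127.4^(1/0.79) = 127.4^1.2658 = 462.1 m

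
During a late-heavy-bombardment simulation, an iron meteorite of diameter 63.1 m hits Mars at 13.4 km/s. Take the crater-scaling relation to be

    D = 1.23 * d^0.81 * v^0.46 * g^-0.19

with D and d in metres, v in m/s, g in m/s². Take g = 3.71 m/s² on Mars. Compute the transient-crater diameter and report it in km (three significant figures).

In SI units: v = 13400 m/s.
d^0.81 = 63.1^0.81 = 28.71
v^0.46 = 13400^0.46 = 79.15
g^-0.19 = 3.71^-0.19 = 0.7795
D = 1.23 × 28.71 × 79.15 × 0.7795 = 2179 m
   = 2.179 km

D ≈ 2.18 km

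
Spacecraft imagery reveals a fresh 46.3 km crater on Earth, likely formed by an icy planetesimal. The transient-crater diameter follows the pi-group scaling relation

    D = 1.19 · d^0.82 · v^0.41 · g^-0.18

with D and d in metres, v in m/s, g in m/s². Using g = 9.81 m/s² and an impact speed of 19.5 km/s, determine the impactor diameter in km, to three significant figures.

Rearranging for d: d = [D / (1.19 · 19500^0.41 · 9.81^-0.18)]^(1/0.82).
D = 46300 m.
19500^0.41 = 57.40
9.81^-0.18 = 0.6630
Denominator = 1.19 × 57.40 × 0.6630 = 45.29
D / 45.29 = 46300 / 45.29 = 1022
d = 1022^(1/0.82) = 1022^1.2195 = 4678 m

d ≈ 4.68 km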